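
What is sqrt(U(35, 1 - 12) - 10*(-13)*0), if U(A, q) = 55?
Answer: sqrt(55) ≈ 7.4162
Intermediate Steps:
sqrt(U(35, 1 - 12) - 10*(-13)*0) = sqrt(55 - 10*(-13)*0) = sqrt(55 + 130*0) = sqrt(55 + 0) = sqrt(55)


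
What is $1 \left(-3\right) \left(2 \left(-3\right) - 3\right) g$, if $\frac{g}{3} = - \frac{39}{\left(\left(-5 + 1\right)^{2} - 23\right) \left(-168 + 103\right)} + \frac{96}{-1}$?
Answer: $- \frac{272403}{35} \approx -7782.9$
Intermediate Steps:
$g = - \frac{10089}{35}$ ($g = 3 \left(- \frac{39}{\left(\left(-5 + 1\right)^{2} - 23\right) \left(-168 + 103\right)} + \frac{96}{-1}\right) = 3 \left(- \frac{39}{\left(\left(-4\right)^{2} - 23\right) \left(-65\right)} + 96 \left(-1\right)\right) = 3 \left(- \frac{39}{\left(16 - 23\right) \left(-65\right)} - 96\right) = 3 \left(- \frac{39}{\left(-7\right) \left(-65\right)} - 96\right) = 3 \left(- \frac{39}{455} - 96\right) = 3 \left(\left(-39\right) \frac{1}{455} - 96\right) = 3 \left(- \frac{3}{35} - 96\right) = 3 \left(- \frac{3363}{35}\right) = - \frac{10089}{35} \approx -288.26$)
$1 \left(-3\right) \left(2 \left(-3\right) - 3\right) g = 1 \left(-3\right) \left(2 \left(-3\right) - 3\right) \left(- \frac{10089}{35}\right) = - 3 \left(-6 - 3\right) \left(- \frac{10089}{35}\right) = \left(-3\right) \left(-9\right) \left(- \frac{10089}{35}\right) = 27 \left(- \frac{10089}{35}\right) = - \frac{272403}{35}$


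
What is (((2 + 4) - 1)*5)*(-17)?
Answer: -425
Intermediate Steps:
(((2 + 4) - 1)*5)*(-17) = ((6 - 1)*5)*(-17) = (5*5)*(-17) = 25*(-17) = -425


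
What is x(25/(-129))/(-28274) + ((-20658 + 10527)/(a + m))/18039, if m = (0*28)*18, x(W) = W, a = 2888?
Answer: -5941474421/31669073723112 ≈ -0.00018761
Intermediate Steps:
m = 0 (m = 0*18 = 0)
x(25/(-129))/(-28274) + ((-20658 + 10527)/(a + m))/18039 = (25/(-129))/(-28274) + ((-20658 + 10527)/(2888 + 0))/18039 = (25*(-1/129))*(-1/28274) - 10131/2888*(1/18039) = -25/129*(-1/28274) - 10131*1/2888*(1/18039) = 25/3647346 - 10131/2888*1/18039 = 25/3647346 - 3377/17365544 = -5941474421/31669073723112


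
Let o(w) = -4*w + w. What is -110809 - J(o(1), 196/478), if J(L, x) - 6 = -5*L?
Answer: -110830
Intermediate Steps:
o(w) = -3*w
J(L, x) = 6 - 5*L
-110809 - J(o(1), 196/478) = -110809 - (6 - (-15)) = -110809 - (6 - 5*(-3)) = -110809 - (6 + 15) = -110809 - 1*21 = -110809 - 21 = -110830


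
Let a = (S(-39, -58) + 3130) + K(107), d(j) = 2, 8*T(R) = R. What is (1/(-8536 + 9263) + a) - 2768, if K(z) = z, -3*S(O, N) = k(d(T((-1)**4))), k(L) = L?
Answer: 1021438/2181 ≈ 468.33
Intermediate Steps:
T(R) = R/8
S(O, N) = -2/3 (S(O, N) = -1/3*2 = -2/3)
a = 9709/3 (a = (-2/3 + 3130) + 107 = 9388/3 + 107 = 9709/3 ≈ 3236.3)
(1/(-8536 + 9263) + a) - 2768 = (1/(-8536 + 9263) + 9709/3) - 2768 = (1/727 + 9709/3) - 2768 = 7058446/2181 - 2768 = 1021438/2181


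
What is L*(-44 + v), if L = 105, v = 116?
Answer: 7560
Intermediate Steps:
L*(-44 + v) = 105*(-44 + 116) = 105*72 = 7560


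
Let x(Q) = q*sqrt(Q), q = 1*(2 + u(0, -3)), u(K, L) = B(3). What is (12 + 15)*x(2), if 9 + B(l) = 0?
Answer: -189*sqrt(2) ≈ -267.29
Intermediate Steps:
B(l) = -9 (B(l) = -9 + 0 = -9)
u(K, L) = -9
q = -7 (q = 1*(2 - 9) = 1*(-7) = -7)
x(Q) = -7*sqrt(Q)
(12 + 15)*x(2) = (12 + 15)*(-7*sqrt(2)) = 27*(-7*sqrt(2)) = -189*sqrt(2)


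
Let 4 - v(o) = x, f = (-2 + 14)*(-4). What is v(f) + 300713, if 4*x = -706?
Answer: 601787/2 ≈ 3.0089e+5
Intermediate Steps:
f = -48 (f = 12*(-4) = -48)
x = -353/2 (x = (¼)*(-706) = -353/2 ≈ -176.50)
v(o) = 361/2 (v(o) = 4 - 1*(-353/2) = 4 + 353/2 = 361/2)
v(f) + 300713 = 361/2 + 300713 = 601787/2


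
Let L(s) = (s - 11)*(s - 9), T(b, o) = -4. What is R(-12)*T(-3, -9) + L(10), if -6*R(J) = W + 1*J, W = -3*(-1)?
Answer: -7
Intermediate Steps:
W = 3
L(s) = (-11 + s)*(-9 + s)
R(J) = -½ - J/6 (R(J) = -(3 + 1*J)/6 = -(3 + J)/6 = -½ - J/6)
R(-12)*T(-3, -9) + L(10) = (-½ - ⅙*(-12))*(-4) + (99 + 10² - 20*10) = (-½ + 2)*(-4) + (99 + 100 - 200) = (3/2)*(-4) - 1 = -6 - 1 = -7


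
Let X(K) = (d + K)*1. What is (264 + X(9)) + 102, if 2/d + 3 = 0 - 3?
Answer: 1124/3 ≈ 374.67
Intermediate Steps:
d = -⅓ (d = 2/(-3 + (0 - 3)) = 2/(-3 - 3) = 2/(-6) = 2*(-⅙) = -⅓ ≈ -0.33333)
X(K) = -⅓ + K (X(K) = (-⅓ + K)*1 = -⅓ + K)
(264 + X(9)) + 102 = (264 + (-⅓ + 9)) + 102 = (264 + 26/3) + 102 = 818/3 + 102 = 1124/3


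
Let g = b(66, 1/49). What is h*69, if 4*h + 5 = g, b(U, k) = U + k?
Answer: 103155/98 ≈ 1052.6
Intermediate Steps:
g = 3235/49 (g = 66 + 1/49 = 3235/49 ≈ 66.020)
h = 1495/98 (h = -5/4 + (1/4)*(3235/49) = -5/4 + 3235/196 = 1495/98 ≈ 15.255)
h*69 = (1495/98)*69 = 103155/98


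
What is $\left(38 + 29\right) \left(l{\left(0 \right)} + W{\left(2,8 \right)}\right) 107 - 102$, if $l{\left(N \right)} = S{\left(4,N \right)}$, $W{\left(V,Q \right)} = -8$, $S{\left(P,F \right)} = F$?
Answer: $-57454$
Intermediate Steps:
$l{\left(N \right)} = N$
$\left(38 + 29\right) \left(l{\left(0 \right)} + W{\left(2,8 \right)}\right) 107 - 102 = \left(38 + 29\right) \left(0 - 8\right) 107 - 102 = 67 \left(-8\right) 107 - 102 = \left(-536\right) 107 - 102 = -57352 - 102 = -57454$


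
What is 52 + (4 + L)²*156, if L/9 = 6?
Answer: 524836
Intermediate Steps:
L = 54 (L = 9*6 = 54)
52 + (4 + L)²*156 = 52 + (4 + 54)²*156 = 52 + 58²*156 = 52 + 3364*156 = 52 + 524784 = 524836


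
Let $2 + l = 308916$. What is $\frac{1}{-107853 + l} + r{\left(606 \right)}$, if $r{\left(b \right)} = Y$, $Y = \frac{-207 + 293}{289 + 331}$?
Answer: $\frac{8645933}{62328910} \approx 0.13871$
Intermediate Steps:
$l = 308914$ ($l = -2 + 308916 = 308914$)
$Y = \frac{43}{310}$ ($Y = \frac{86}{620} = 86 \cdot \frac{1}{620} = \frac{43}{310} \approx 0.13871$)
$r{\left(b \right)} = \frac{43}{310}$
$\frac{1}{-107853 + l} + r{\left(606 \right)} = \frac{1}{-107853 + 308914} + \frac{43}{310} = \frac{1}{201061} + \frac{43}{310} = \frac{8645933}{62328910}$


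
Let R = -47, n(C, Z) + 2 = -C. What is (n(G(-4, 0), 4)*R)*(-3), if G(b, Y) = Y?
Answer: -282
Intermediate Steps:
n(C, Z) = -2 - C
(n(G(-4, 0), 4)*R)*(-3) = ((-2 - 1*0)*(-47))*(-3) = ((-2 + 0)*(-47))*(-3) = -2*(-47)*(-3) = 94*(-3) = -282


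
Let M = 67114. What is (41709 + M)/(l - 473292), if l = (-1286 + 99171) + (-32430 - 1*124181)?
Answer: -108823/532018 ≈ -0.20455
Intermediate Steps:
l = -58726 (l = 97885 + (-32430 - 124181) = 97885 - 156611 = -58726)
(41709 + M)/(l - 473292) = (41709 + 67114)/(-58726 - 473292) = 108823/(-532018) = 108823*(-1/532018) = -108823/532018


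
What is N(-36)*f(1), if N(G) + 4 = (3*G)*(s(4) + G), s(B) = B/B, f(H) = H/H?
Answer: 3776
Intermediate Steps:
f(H) = 1
s(B) = 1
N(G) = -4 + 3*G*(1 + G) (N(G) = -4 + (3*G)*(1 + G) = -4 + 3*G*(1 + G))
N(-36)*f(1) = (-4 + 3*(-36) + 3*(-36)²)*1 = (-4 - 108 + 3*1296)*1 = (-4 - 108 + 3888)*1 = 3776*1 = 3776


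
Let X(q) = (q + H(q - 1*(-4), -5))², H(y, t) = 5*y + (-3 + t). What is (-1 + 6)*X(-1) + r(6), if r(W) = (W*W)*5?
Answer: 360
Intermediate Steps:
r(W) = 5*W² (r(W) = W²*5 = 5*W²)
H(y, t) = -3 + t + 5*y
X(q) = (12 + 6*q)² (X(q) = (q + (-3 - 5 + 5*(q - 1*(-4))))² = (q + (-3 - 5 + 5*(q + 4)))² = (q + (-3 - 5 + 5*(4 + q)))² = (q + (-3 - 5 + (20 + 5*q)))² = (q + (12 + 5*q))² = (12 + 6*q)²)
(-1 + 6)*X(-1) + r(6) = (-1 + 6)*(36*(2 - 1)²) + 5*6² = 5*(36*1²) + 5*36 = 5*(36*1) + 180 = 5*36 + 180 = 180 + 180 = 360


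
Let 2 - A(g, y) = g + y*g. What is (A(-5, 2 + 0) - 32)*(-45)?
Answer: 675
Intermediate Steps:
A(g, y) = 2 - g - g*y (A(g, y) = 2 - (g + y*g) = 2 - (g + g*y) = 2 + (-g - g*y) = 2 - g - g*y)
(A(-5, 2 + 0) - 32)*(-45) = ((2 - 1*(-5) - 1*(-5)*(2 + 0)) - 32)*(-45) = ((2 + 5 - 1*(-5)*2) - 32)*(-45) = ((2 + 5 + 10) - 32)*(-45) = (17 - 32)*(-45) = -15*(-45) = 675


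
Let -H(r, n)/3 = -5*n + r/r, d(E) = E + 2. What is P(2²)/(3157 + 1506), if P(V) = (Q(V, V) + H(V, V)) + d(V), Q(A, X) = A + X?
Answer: 71/4663 ≈ 0.015226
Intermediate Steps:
d(E) = 2 + E
H(r, n) = -3 + 15*n (H(r, n) = -3*(-5*n + r/r) = -3*(-5*n + 1) = -3*(1 - 5*n) = -3 + 15*n)
P(V) = -1 + 18*V (P(V) = ((V + V) + (-3 + 15*V)) + (2 + V) = (2*V + (-3 + 15*V)) + (2 + V) = (-3 + 17*V) + (2 + V) = -1 + 18*V)
P(2²)/(3157 + 1506) = (-1 + 18*2²)/(3157 + 1506) = (-1 + 18*4)/4663 = (-1 + 72)*(1/4663) = 71*(1/4663) = 71/4663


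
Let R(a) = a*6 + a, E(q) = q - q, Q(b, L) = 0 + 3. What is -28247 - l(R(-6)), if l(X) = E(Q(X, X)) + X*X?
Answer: -30011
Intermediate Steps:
Q(b, L) = 3
E(q) = 0
R(a) = 7*a (R(a) = 6*a + a = 7*a)
l(X) = X² (l(X) = 0 + X*X = 0 + X² = X²)
-28247 - l(R(-6)) = -28247 - (7*(-6))² = -28247 - 1*(-42)² = -28247 - 1*1764 = -28247 - 1764 = -30011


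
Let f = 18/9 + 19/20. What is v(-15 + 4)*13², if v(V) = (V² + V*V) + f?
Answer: 827931/20 ≈ 41397.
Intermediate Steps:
f = 59/20 (f = 18*(⅑) + 19*(1/20) = 2 + 19/20 = 59/20 ≈ 2.9500)
v(V) = 59/20 + 2*V² (v(V) = (V² + V*V) + 59/20 = (V² + V²) + 59/20 = 2*V² + 59/20 = 59/20 + 2*V²)
v(-15 + 4)*13² = (59/20 + 2*(-15 + 4)²)*13² = (59/20 + 2*(-11)²)*169 = (59/20 + 2*121)*169 = (59/20 + 242)*169 = (4899/20)*169 = 827931/20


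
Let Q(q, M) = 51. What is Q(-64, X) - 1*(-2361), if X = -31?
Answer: 2412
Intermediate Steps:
Q(-64, X) - 1*(-2361) = 51 - 1*(-2361) = 51 + 2361 = 2412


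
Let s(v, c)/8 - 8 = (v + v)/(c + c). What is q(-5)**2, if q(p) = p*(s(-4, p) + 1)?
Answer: 127449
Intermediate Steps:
s(v, c) = 64 + 8*v/c (s(v, c) = 64 + 8*((v + v)/(c + c)) = 64 + 8*((2*v)/((2*c))) = 64 + 8*((2*v)*(1/(2*c))) = 64 + 8*(v/c) = 64 + 8*v/c)
q(p) = p*(65 - 32/p) (q(p) = p*((64 + 8*(-4)/p) + 1) = p*((64 - 32/p) + 1) = p*(65 - 32/p))
q(-5)**2 = (-32 + 65*(-5))**2 = (-32 - 325)**2 = (-357)**2 = 127449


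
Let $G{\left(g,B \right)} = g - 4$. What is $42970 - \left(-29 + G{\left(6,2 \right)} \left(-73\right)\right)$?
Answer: $43145$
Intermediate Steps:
$G{\left(g,B \right)} = -4 + g$ ($G{\left(g,B \right)} = g - 4 = -4 + g$)
$42970 - \left(-29 + G{\left(6,2 \right)} \left(-73\right)\right) = 42970 - \left(-29 + \left(-4 + 6\right) \left(-73\right)\right) = 42970 - \left(-29 + 2 \left(-73\right)\right) = 42970 - \left(-29 - 146\right) = 42970 - -175 = 42970 + 175 = 43145$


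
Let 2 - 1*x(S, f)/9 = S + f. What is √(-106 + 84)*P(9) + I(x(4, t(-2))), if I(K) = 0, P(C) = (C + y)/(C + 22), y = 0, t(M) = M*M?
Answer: 9*I*√22/31 ≈ 1.3617*I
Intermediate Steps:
t(M) = M²
x(S, f) = 18 - 9*S - 9*f (x(S, f) = 18 - 9*(S + f) = 18 + (-9*S - 9*f) = 18 - 9*S - 9*f)
P(C) = C/(22 + C) (P(C) = (C + 0)/(C + 22) = C/(22 + C))
√(-106 + 84)*P(9) + I(x(4, t(-2))) = √(-106 + 84)*(9/(22 + 9)) + 0 = √(-22)*(9/31) + 0 = (I*√22)*(9*(1/31)) + 0 = (I*√22)*(9/31) + 0 = 9*I*√22/31 + 0 = 9*I*√22/31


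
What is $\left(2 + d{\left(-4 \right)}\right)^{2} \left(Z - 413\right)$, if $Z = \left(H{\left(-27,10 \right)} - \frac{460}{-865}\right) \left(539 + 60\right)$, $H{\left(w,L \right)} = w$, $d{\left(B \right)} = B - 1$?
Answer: $- \frac{25328430}{173} \approx -1.4641 \cdot 10^{5}$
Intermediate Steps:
$d{\left(B \right)} = -1 + B$ ($d{\left(B \right)} = B - 1 = -1 + B$)
$Z = - \frac{2742821}{173}$ ($Z = \left(-27 - \frac{460}{-865}\right) \left(539 + 60\right) = \left(-27 - - \frac{92}{173}\right) 599 = \left(-27 + \frac{92}{173}\right) 599 = \left(- \frac{4579}{173}\right) 599 = - \frac{2742821}{173} \approx -15854.0$)
$\left(2 + d{\left(-4 \right)}\right)^{2} \left(Z - 413\right) = \left(2 - 5\right)^{2} \left(- \frac{2742821}{173} - 413\right) = \left(-3\right)^{2} \left(- \frac{2814270}{173}\right) = 9 \left(- \frac{2814270}{173}\right) = - \frac{25328430}{173}$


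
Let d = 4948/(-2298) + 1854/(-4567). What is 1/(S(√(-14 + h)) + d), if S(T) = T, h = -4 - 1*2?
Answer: -17617117549233/182764926284449 - 27536077835289*I*√5/365529852568898 ≈ -0.096392 - 0.16845*I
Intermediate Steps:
h = -6 (h = -4 - 2 = -6)
d = -13429004/5247483 (d = 4948*(-1/2298) + 1854*(-1/4567) = -2474/1149 - 1854/4567 = -13429004/5247483 ≈ -2.5591)
1/(S(√(-14 + h)) + d) = 1/(√(-14 - 6) - 13429004/5247483) = 1/(√(-20) - 13429004/5247483) = 1/(2*I*√5 - 13429004/5247483) = 1/(-13429004/5247483 + 2*I*√5)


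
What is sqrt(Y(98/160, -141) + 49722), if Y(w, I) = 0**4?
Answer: sqrt(49722) ≈ 222.98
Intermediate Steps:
Y(w, I) = 0
sqrt(Y(98/160, -141) + 49722) = sqrt(0 + 49722) = sqrt(49722)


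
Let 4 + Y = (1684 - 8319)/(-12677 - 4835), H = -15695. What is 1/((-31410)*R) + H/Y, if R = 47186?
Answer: 407359799635234987/93985184743380 ≈ 4334.3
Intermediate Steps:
Y = -63413/17512 (Y = -4 + (1684 - 8319)/(-12677 - 4835) = -4 - 6635/(-17512) = -4 - 6635*(-1/17512) = -4 + 6635/17512 = -63413/17512 ≈ -3.6211)
1/((-31410)*R) + H/Y = 1/(-31410*47186) - 15695/(-63413/17512) = -1/31410*1/47186 - 15695*(-17512/63413) = -1/1482112260 + 274850840/63413 = 407359799635234987/93985184743380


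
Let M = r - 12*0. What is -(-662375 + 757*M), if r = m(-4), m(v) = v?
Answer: 665403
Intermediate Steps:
r = -4
M = -4 (M = -4 - 12*0 = -4 + 0 = -4)
-(-662375 + 757*M) = -757/(1/(-4 - 875)) = -757/(1/(-879)) = -757/(-1/879) = -757*(-879) = 665403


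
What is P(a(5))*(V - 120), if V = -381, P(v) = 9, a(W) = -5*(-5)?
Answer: -4509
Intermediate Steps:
a(W) = 25
P(a(5))*(V - 120) = 9*(-381 - 120) = 9*(-501) = -4509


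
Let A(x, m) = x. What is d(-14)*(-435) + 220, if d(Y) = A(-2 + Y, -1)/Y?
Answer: -1940/7 ≈ -277.14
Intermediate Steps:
d(Y) = (-2 + Y)/Y
d(-14)*(-435) + 220 = ((-2 - 14)/(-14))*(-435) + 220 = -1/14*(-16)*(-435) + 220 = (8/7)*(-435) + 220 = -3480/7 + 220 = -1940/7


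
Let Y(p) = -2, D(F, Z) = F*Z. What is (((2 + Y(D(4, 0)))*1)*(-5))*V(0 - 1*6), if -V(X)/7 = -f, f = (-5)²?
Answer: 0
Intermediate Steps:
f = 25
V(X) = 175 (V(X) = -(-7)*25 = -7*(-25) = 175)
(((2 + Y(D(4, 0)))*1)*(-5))*V(0 - 1*6) = (((2 - 2)*1)*(-5))*175 = ((0*1)*(-5))*175 = (0*(-5))*175 = 0*175 = 0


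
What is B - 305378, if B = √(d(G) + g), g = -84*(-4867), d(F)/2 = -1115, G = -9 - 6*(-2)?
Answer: -305378 + √406598 ≈ -3.0474e+5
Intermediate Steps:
G = 3 (G = -9 + 12 = 3)
d(F) = -2230 (d(F) = 2*(-1115) = -2230)
g = 408828
B = √406598 (B = √(-2230 + 408828) = √406598 ≈ 637.65)
B - 305378 = √406598 - 305378 = -305378 + √406598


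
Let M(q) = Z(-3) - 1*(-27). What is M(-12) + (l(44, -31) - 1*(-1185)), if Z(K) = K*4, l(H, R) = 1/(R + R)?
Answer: 74399/62 ≈ 1200.0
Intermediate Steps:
l(H, R) = 1/(2*R)
Z(K) = 4*K
M(q) = 15 (M(q) = 4*(-3) - 1*(-27) = -12 + 27 = 15)
M(-12) + (l(44, -31) - 1*(-1185)) = 15 + ((½)/(-31) - 1*(-1185)) = 15 + ((½)*(-1/31) + 1185) = 15 + (-1/62 + 1185) = 15 + 73469/62 = 74399/62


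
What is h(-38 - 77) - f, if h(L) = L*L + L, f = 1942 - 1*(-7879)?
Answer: 3289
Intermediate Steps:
f = 9821 (f = 1942 + 7879 = 9821)
h(L) = L + L**2 (h(L) = L**2 + L = L + L**2)
h(-38 - 77) - f = (-38 - 77)*(1 + (-38 - 77)) - 1*9821 = -115*(1 - 115) - 9821 = -115*(-114) - 9821 = 13110 - 9821 = 3289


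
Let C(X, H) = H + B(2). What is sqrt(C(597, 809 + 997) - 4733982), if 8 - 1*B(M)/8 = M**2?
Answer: 4*I*sqrt(295759) ≈ 2175.3*I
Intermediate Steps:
B(M) = 64 - 8*M**2
C(X, H) = 32 + H (C(X, H) = H + (64 - 8*2**2) = H + (64 - 8*4) = H + (64 - 32) = H + 32 = 32 + H)
sqrt(C(597, 809 + 997) - 4733982) = sqrt((32 + (809 + 997)) - 4733982) = sqrt((32 + 1806) - 4733982) = sqrt(1838 - 4733982) = sqrt(-4732144) = 4*I*sqrt(295759)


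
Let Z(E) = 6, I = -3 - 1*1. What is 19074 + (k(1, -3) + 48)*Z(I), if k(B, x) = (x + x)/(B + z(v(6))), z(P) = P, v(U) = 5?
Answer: 19356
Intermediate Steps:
I = -4 (I = -3 - 1 = -4)
k(B, x) = 2*x/(5 + B) (k(B, x) = (x + x)/(B + 5) = (2*x)/(5 + B) = 2*x/(5 + B))
19074 + (k(1, -3) + 48)*Z(I) = 19074 + (2*(-3)/(5 + 1) + 48)*6 = 19074 + (2*(-3)/6 + 48)*6 = 19074 + (2*(-3)*(⅙) + 48)*6 = 19074 + (-1 + 48)*6 = 19074 + 47*6 = 19074 + 282 = 19356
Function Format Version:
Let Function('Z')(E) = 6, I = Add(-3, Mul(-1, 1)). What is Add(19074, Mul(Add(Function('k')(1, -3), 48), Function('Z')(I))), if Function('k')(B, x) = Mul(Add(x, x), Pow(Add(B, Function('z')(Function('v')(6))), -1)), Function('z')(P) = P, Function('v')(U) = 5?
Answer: 19356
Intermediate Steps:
I = -4 (I = Add(-3, -1) = -4)
Function('k')(B, x) = Mul(2, x, Pow(Add(5, B), -1)) (Function('k')(B, x) = Mul(Add(x, x), Pow(Add(B, 5), -1)) = Mul(Mul(2, x), Pow(Add(5, B), -1)) = Mul(2, x, Pow(Add(5, B), -1)))
Add(19074, Mul(Add(Function('k')(1, -3), 48), Function('Z')(I))) = Add(19074, Mul(Add(Mul(2, -3, Pow(Add(5, 1), -1)), 48), 6)) = Add(19074, Mul(Add(Mul(2, -3, Pow(6, -1)), 48), 6)) = Add(19074, Mul(Add(Mul(2, -3, Rational(1, 6)), 48), 6)) = Add(19074, Mul(Add(-1, 48), 6)) = Add(19074, Mul(47, 6)) = Add(19074, 282) = 19356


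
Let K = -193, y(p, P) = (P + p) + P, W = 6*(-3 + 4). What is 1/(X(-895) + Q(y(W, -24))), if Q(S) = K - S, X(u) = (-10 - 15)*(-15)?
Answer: 1/224 ≈ 0.0044643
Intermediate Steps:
W = 6 (W = 6*1 = 6)
X(u) = 375 (X(u) = -25*(-15) = 375)
y(p, P) = p + 2*P
Q(S) = -193 - S
1/(X(-895) + Q(y(W, -24))) = 1/(375 + (-193 - (6 + 2*(-24)))) = 1/(375 + (-193 - (6 - 48))) = 1/(375 + (-193 - 1*(-42))) = 1/(375 + (-193 + 42)) = 1/(375 - 151) = 1/224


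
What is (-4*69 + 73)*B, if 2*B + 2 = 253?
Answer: -50953/2 ≈ -25477.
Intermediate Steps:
B = 251/2 (B = -1 + (½)*253 = -1 + 253/2 = 251/2 ≈ 125.50)
(-4*69 + 73)*B = (-4*69 + 73)*(251/2) = (-276 + 73)*(251/2) = -203*251/2 = -50953/2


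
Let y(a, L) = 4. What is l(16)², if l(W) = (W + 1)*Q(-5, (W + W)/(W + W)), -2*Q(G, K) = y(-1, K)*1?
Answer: 1156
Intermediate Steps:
Q(G, K) = -2
l(W) = -2 - 2*W (l(W) = (W + 1)*(-2) = (1 + W)*(-2) = -2 - 2*W)
l(16)² = (-2 - 2*16)² = (-2 - 32)² = (-34)² = 1156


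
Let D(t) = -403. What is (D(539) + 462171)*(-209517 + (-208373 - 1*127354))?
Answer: -251776231392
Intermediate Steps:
(D(539) + 462171)*(-209517 + (-208373 - 1*127354)) = (-403 + 462171)*(-209517 + (-208373 - 1*127354)) = 461768*(-209517 + (-208373 - 127354)) = 461768*(-209517 - 335727) = 461768*(-545244) = -251776231392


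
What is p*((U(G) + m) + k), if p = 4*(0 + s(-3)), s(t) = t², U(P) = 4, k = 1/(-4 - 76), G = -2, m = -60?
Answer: -40329/20 ≈ -2016.4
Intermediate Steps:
k = -1/80 (k = 1/(-80) = -1/80 ≈ -0.012500)
p = 36 (p = 4*(0 + (-3)²) = 4*(0 + 9) = 4*9 = 36)
p*((U(G) + m) + k) = 36*((4 - 60) - 1/80) = 36*(-56 - 1/80) = 36*(-4481/80) = -40329/20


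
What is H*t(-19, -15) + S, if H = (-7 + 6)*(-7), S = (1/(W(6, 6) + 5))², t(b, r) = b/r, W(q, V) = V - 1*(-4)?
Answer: 1996/225 ≈ 8.8711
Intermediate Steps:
W(q, V) = 4 + V (W(q, V) = V + 4 = 4 + V)
S = 1/225 (S = (1/((4 + 6) + 5))² = (1/(10 + 5))² = (1/15)² = 1/225 ≈ 0.0044444)
H = 7 (H = -1*(-7) = 7)
H*t(-19, -15) + S = 7*(-19/(-15)) + 1/225 = 7*(-19*(-1/15)) + 1/225 = 7*(19/15) + 1/225 = 133/15 + 1/225 = 1996/225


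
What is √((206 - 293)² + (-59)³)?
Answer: I*√197810 ≈ 444.76*I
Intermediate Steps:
√((206 - 293)² + (-59)³) = √((-87)² - 205379) = √(7569 - 205379) = √(-197810) = I*√197810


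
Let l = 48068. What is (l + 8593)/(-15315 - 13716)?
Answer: -18887/9677 ≈ -1.9517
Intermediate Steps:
(l + 8593)/(-15315 - 13716) = (48068 + 8593)/(-15315 - 13716) = 56661/(-29031) = 56661*(-1/29031) = -18887/9677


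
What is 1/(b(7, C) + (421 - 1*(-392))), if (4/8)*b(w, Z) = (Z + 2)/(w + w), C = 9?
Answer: 7/5702 ≈ 0.0012276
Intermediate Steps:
b(w, Z) = (2 + Z)/w (b(w, Z) = 2*((Z + 2)/(w + w)) = 2*((2 + Z)/((2*w))) = 2*((2 + Z)*(1/(2*w))) = 2*((2 + Z)/(2*w)) = (2 + Z)/w)
1/(b(7, C) + (421 - 1*(-392))) = 1/((2 + 9)/7 + (421 - 1*(-392))) = 1/((1/7)*11 + (421 + 392)) = 1/(11/7 + 813) = 1/(5702/7) = 7/5702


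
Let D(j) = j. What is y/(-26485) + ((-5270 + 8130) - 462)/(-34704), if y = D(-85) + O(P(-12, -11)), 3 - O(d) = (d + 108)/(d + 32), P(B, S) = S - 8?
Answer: -78556027/1194876072 ≈ -0.065744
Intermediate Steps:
P(B, S) = -8 + S
O(d) = 3 - (108 + d)/(32 + d) (O(d) = 3 - (d + 108)/(d + 32) = 3 - (108 + d)/(32 + d))
y = -1155/13 (y = -85 + 2*(-6 + (-8 - 11))/(32 + (-8 - 11)) = -85 + 2*(-6 - 19)/(32 - 19) = -85 + 2*(-25)/13 = -85 + 2*(1/13)*(-25) = -85 - 50/13 = -1155/13 ≈ -88.846)
y/(-26485) + ((-5270 + 8130) - 462)/(-34704) = -1155/13/(-26485) + ((-5270 + 8130) - 462)/(-34704) = -1155/13*(-1/26485) + (2860 - 462)*(-1/34704) = 231/68861 + 2398*(-1/34704) = 231/68861 - 1199/17352 = -78556027/1194876072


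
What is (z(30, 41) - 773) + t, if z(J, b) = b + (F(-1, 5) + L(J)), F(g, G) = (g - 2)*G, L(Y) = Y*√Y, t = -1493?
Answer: -2240 + 30*√30 ≈ -2075.7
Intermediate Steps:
L(Y) = Y^(3/2)
F(g, G) = G*(-2 + g) (F(g, G) = (-2 + g)*G = G*(-2 + g))
z(J, b) = -15 + b + J^(3/2) (z(J, b) = b + (5*(-2 - 1) + J^(3/2)) = b + (5*(-3) + J^(3/2)) = b + (-15 + J^(3/2)) = -15 + b + J^(3/2))
(z(30, 41) - 773) + t = ((-15 + 41 + 30^(3/2)) - 773) - 1493 = ((-15 + 41 + 30*√30) - 773) - 1493 = ((26 + 30*√30) - 773) - 1493 = (-747 + 30*√30) - 1493 = -2240 + 30*√30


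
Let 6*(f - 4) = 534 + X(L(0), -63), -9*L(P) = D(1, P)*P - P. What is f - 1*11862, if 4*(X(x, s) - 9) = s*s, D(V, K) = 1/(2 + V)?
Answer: -92817/8 ≈ -11602.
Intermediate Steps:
L(P) = 2*P/27 (L(P) = -(P/(2 + 1) - P)/9 = -(P/3 - P)/9 = -(-2)*P/27 = 2*P/27)
X(x, s) = 9 + s**2/4 (X(x, s) = 9 + (s*s)/4 = 9 + s**2/4)
f = 2079/8 (f = 4 + (534 + (9 + (1/4)*(-63)**2))/6 = 4 + (534 + (9 + (1/4)*3969))/6 = 4 + (534 + (9 + 3969/4))/6 = 4 + (534 + 4005/4)/6 = 4 + (1/6)*(6141/4) = 4 + 2047/8 = 2079/8 ≈ 259.88)
f - 1*11862 = 2079/8 - 1*11862 = 2079/8 - 11862 = -92817/8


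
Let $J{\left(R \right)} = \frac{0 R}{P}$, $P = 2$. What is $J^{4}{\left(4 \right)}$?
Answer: $0$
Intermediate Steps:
$J{\left(R \right)} = 0$ ($J{\left(R \right)} = \frac{0 R}{2} = 0 \cdot \frac{1}{2} = 0$)
$J^{4}{\left(4 \right)} = 0^{4} = 0$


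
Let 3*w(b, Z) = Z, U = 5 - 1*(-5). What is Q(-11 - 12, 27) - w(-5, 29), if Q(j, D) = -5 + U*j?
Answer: -734/3 ≈ -244.67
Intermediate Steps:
U = 10 (U = 5 + 5 = 10)
w(b, Z) = Z/3
Q(j, D) = -5 + 10*j
Q(-11 - 12, 27) - w(-5, 29) = (-5 + 10*(-11 - 12)) - 29/3 = (-5 + 10*(-23)) - 1*29/3 = (-5 - 230) - 29/3 = -235 - 29/3 = -734/3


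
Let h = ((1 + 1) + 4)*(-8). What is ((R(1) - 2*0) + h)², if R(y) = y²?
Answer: 2209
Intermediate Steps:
h = -48 (h = (2 + 4)*(-8) = 6*(-8) = -48)
((R(1) - 2*0) + h)² = ((1² - 2*0) - 48)² = ((1 + 0) - 48)² = (1 - 48)² = (-47)² = 2209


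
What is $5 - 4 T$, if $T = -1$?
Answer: $9$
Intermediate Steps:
$5 - 4 T = 5 - -4 = 5 + 4 = 9$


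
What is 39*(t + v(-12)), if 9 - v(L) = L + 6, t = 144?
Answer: 6201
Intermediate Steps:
v(L) = 3 - L (v(L) = 9 - (L + 6) = 9 - (6 + L) = 9 + (-6 - L) = 3 - L)
39*(t + v(-12)) = 39*(144 + (3 - 1*(-12))) = 39*(144 + (3 + 12)) = 39*(144 + 15) = 39*159 = 6201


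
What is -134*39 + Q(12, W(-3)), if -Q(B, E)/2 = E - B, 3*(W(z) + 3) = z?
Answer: -5194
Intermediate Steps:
W(z) = -3 + z/3
Q(B, E) = -2*E + 2*B (Q(B, E) = -2*(E - B) = -2*E + 2*B)
-134*39 + Q(12, W(-3)) = -134*39 + (-2*(-3 + (⅓)*(-3)) + 2*12) = -5226 + (-2*(-3 - 1) + 24) = -5226 + (-2*(-4) + 24) = -5226 + (8 + 24) = -5226 + 32 = -5194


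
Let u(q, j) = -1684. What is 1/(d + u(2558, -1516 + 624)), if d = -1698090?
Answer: -1/1699774 ≈ -5.8831e-7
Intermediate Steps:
1/(d + u(2558, -1516 + 624)) = 1/(-1698090 - 1684) = 1/(-1699774) = -1/1699774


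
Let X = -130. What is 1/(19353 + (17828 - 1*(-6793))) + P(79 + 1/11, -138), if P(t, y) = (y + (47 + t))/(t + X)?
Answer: 411511/1758960 ≈ 0.23395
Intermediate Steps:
P(t, y) = (47 + t + y)/(-130 + t) (P(t, y) = (y + (47 + t))/(t - 130) = (47 + t + y)/(-130 + t))
1/(19353 + (17828 - 1*(-6793))) + P(79 + 1/11, -138) = 1/(19353 + (17828 - 1*(-6793))) + (47 + (79 + 1/11) - 138)/(-130 + (79 + 1/11)) = 1/(19353 + (17828 + 6793)) + (47 + (79 + 1/11) - 138)/(-130 + (79 + 1/11)) = 1/(19353 + 24621) + (47 + 870/11 - 138)/(-130 + 870/11) = 1/43974 - 131/11/(-560/11) = 1/43974 - 11/560*(-131/11) = 1/43974 + 131/560 = 411511/1758960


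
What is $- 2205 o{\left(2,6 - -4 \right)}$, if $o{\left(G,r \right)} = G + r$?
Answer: $-26460$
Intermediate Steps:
$- 2205 o{\left(2,6 - -4 \right)} = - 2205 \left(2 + \left(6 - -4\right)\right) = - 2205 \left(2 + \left(6 + 4\right)\right) = - 2205 \left(2 + 10\right) = \left(-2205\right) 12 = -26460$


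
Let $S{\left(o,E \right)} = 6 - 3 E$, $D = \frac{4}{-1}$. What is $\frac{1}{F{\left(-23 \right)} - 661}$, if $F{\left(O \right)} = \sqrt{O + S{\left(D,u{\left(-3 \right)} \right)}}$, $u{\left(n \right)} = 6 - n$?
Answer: $- \frac{661}{436965} - \frac{2 i \sqrt{11}}{436965} \approx -0.0015127 - 1.518 \cdot 10^{-5} i$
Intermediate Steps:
$D = -4$ ($D = 4 \left(-1\right) = -4$)
$F{\left(O \right)} = \sqrt{-21 + O}$ ($F{\left(O \right)} = \sqrt{O + \left(6 - 3 \left(6 - -3\right)\right)} = \sqrt{O + \left(6 - 3 \left(6 + 3\right)\right)} = \sqrt{O + \left(6 - 27\right)} = \sqrt{O - 21} = \sqrt{-21 + O}$)
$\frac{1}{F{\left(-23 \right)} - 661} = \frac{1}{\sqrt{-21 - 23} - 661} = \frac{1}{\sqrt{-44} - 661} = \frac{1}{2 i \sqrt{11} - 661} = \frac{1}{-661 + 2 i \sqrt{11}}$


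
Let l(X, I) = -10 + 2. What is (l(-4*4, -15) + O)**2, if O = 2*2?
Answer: 16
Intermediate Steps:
l(X, I) = -8
O = 4
(l(-4*4, -15) + O)**2 = (-8 + 4)**2 = (-4)**2 = 16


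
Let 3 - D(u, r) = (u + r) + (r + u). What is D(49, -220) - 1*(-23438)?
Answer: 23783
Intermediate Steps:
D(u, r) = 3 - 2*r - 2*u (D(u, r) = 3 - ((u + r) + (r + u)) = 3 - ((r + u) + (r + u)) = 3 - (2*r + 2*u) = 3 + (-2*r - 2*u) = 3 - 2*r - 2*u)
D(49, -220) - 1*(-23438) = (3 - 2*(-220) - 2*49) - 1*(-23438) = (3 + 440 - 98) + 23438 = 345 + 23438 = 23783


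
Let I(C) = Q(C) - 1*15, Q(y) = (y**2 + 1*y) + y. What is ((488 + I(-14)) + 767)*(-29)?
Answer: -40832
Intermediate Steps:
Q(y) = y**2 + 2*y (Q(y) = (y**2 + y) + y = (y + y**2) + y = y**2 + 2*y)
I(C) = -15 + C*(2 + C) (I(C) = C*(2 + C) - 1*15 = C*(2 + C) - 15 = -15 + C*(2 + C))
((488 + I(-14)) + 767)*(-29) = ((488 + (-15 - 14*(2 - 14))) + 767)*(-29) = ((488 + (-15 - 14*(-12))) + 767)*(-29) = ((488 + (-15 + 168)) + 767)*(-29) = ((488 + 153) + 767)*(-29) = (641 + 767)*(-29) = 1408*(-29) = -40832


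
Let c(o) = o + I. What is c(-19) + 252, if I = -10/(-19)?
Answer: 4437/19 ≈ 233.53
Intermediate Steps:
I = 10/19 (I = -10*(-1/19) = 10/19 ≈ 0.52632)
c(o) = 10/19 + o (c(o) = o + 10/19 = 10/19 + o)
c(-19) + 252 = (10/19 - 19) + 252 = -351/19 + 252 = 4437/19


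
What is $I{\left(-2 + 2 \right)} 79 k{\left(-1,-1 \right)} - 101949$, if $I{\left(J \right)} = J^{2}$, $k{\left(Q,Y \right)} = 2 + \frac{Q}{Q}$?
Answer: $-101949$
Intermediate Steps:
$k{\left(Q,Y \right)} = 3$ ($k{\left(Q,Y \right)} = 2 + 1 = 3$)
$I{\left(-2 + 2 \right)} 79 k{\left(-1,-1 \right)} - 101949 = \left(-2 + 2\right)^{2} \cdot 79 \cdot 3 - 101949 = 0^{2} \cdot 79 \cdot 3 - 101949 = 0 \cdot 79 \cdot 3 - 101949 = 0 \cdot 3 - 101949 = 0 - 101949 = -101949$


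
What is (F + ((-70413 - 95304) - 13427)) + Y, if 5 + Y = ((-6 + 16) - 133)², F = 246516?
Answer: 82496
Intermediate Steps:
Y = 15124 (Y = -5 + ((-6 + 16) - 133)² = -5 + (10 - 133)² = -5 + (-123)² = -5 + 15129 = 15124)
(F + ((-70413 - 95304) - 13427)) + Y = (246516 + ((-70413 - 95304) - 13427)) + 15124 = (246516 + (-165717 - 13427)) + 15124 = (246516 - 179144) + 15124 = 67372 + 15124 = 82496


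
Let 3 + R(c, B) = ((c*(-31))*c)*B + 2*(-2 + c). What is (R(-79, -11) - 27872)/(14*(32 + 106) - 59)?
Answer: 2100144/1873 ≈ 1121.3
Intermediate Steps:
R(c, B) = -7 + 2*c - 31*B*c² (R(c, B) = -3 + (((c*(-31))*c)*B + 2*(-2 + c)) = -3 + (((-31*c)*c)*B + (-4 + 2*c)) = -3 + ((-31*c²)*B + (-4 + 2*c)) = -3 + (-31*B*c² + (-4 + 2*c)) = -3 + (-4 + 2*c - 31*B*c²) = -7 + 2*c - 31*B*c²)
(R(-79, -11) - 27872)/(14*(32 + 106) - 59) = ((-7 + 2*(-79) - 31*(-11)*(-79)²) - 27872)/(14*(32 + 106) - 59) = ((-7 - 158 - 31*(-11)*6241) - 27872)/(14*138 - 59) = ((-7 - 158 + 2128181) - 27872)/(1932 - 59) = (2128016 - 27872)/1873 = 2100144*(1/1873) = 2100144/1873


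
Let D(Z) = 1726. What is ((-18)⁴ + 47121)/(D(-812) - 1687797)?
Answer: -152097/1686071 ≈ -0.090208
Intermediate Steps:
((-18)⁴ + 47121)/(D(-812) - 1687797) = ((-18)⁴ + 47121)/(1726 - 1687797) = (104976 + 47121)/(-1686071) = 152097*(-1/1686071) = -152097/1686071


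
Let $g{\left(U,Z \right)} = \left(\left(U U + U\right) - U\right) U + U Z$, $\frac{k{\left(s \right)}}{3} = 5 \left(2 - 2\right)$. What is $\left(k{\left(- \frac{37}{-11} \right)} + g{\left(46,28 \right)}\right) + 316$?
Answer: $98940$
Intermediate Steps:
$k{\left(s \right)} = 0$ ($k{\left(s \right)} = 3 \cdot 5 \left(2 - 2\right) = 3 \cdot 5 \cdot 0 = 3 \cdot 0 = 0$)
$g{\left(U,Z \right)} = U^{3} + U Z$ ($g{\left(U,Z \right)} = \left(\left(U^{2} + U\right) - U\right) U + U Z = \left(\left(U + U^{2}\right) - U\right) U + U Z = U^{2} U + U Z = U^{3} + U Z$)
$\left(k{\left(- \frac{37}{-11} \right)} + g{\left(46,28 \right)}\right) + 316 = \left(0 + 46 \left(28 + 46^{2}\right)\right) + 316 = \left(0 + 46 \left(28 + 2116\right)\right) + 316 = \left(0 + 46 \cdot 2144\right) + 316 = \left(0 + 98624\right) + 316 = 98624 + 316 = 98940$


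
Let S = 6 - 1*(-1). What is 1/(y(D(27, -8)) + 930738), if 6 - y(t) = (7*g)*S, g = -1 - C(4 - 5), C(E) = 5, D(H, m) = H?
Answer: 1/931038 ≈ 1.0741e-6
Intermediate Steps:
S = 7 (S = 6 + 1 = 7)
g = -6 (g = -1 - 1*5 = -1 - 5 = -6)
y(t) = 300 (y(t) = 6 - 7*(-6)*7 = 6 - (-42)*7 = 6 - 1*(-294) = 6 + 294 = 300)
1/(y(D(27, -8)) + 930738) = 1/(300 + 930738) = 1/931038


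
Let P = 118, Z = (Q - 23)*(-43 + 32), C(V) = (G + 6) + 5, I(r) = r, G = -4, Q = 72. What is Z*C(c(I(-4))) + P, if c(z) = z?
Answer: -3655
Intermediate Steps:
C(V) = 7 (C(V) = (-4 + 6) + 5 = 2 + 5 = 7)
Z = -539 (Z = (72 - 23)*(-43 + 32) = 49*(-11) = -539)
Z*C(c(I(-4))) + P = -539*7 + 118 = -3773 + 118 = -3655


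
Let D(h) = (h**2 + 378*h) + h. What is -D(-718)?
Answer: -243402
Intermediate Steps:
D(h) = h**2 + 379*h
-D(-718) = -(-718)*(379 - 718) = -(-718)*(-339) = -1*243402 = -243402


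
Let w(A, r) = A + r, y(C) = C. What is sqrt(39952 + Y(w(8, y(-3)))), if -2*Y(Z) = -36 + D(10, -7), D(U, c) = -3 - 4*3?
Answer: sqrt(159910)/2 ≈ 199.94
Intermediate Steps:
D(U, c) = -15 (D(U, c) = -3 - 12 = -15)
Y(Z) = 51/2 (Y(Z) = -(-36 - 15)/2 = -1/2*(-51) = 51/2)
sqrt(39952 + Y(w(8, y(-3)))) = sqrt(39952 + 51/2) = sqrt(79955/2) = sqrt(159910)/2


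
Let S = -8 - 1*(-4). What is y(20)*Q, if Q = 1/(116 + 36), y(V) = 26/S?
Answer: -13/304 ≈ -0.042763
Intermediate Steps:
S = -4 (S = -8 + 4 = -4)
y(V) = -13/2 (y(V) = 26/(-4) = 26*(-¼) = -13/2)
Q = 1/152 ≈ 0.0065789
y(20)*Q = -13/2*1/152 = -13/304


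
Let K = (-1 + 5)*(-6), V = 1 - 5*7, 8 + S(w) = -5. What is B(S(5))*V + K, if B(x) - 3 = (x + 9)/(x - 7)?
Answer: -664/5 ≈ -132.80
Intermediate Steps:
S(w) = -13 (S(w) = -8 - 5 = -13)
V = -34 (V = 1 - 35 = -34)
K = -24 (K = 4*(-6) = -24)
B(x) = 3 + (9 + x)/(-7 + x) (B(x) = 3 + (x + 9)/(x - 7) = 3 + (9 + x)/(-7 + x))
B(S(5))*V + K = (4*(-3 - 13)/(-7 - 13))*(-34) - 24 = (4*(-16)/(-20))*(-34) - 24 = (4*(-1/20)*(-16))*(-34) - 24 = (16/5)*(-34) - 24 = -544/5 - 24 = -664/5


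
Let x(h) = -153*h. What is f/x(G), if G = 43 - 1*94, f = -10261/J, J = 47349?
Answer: -10261/369464247 ≈ -2.7773e-5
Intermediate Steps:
f = -10261/47349 ≈ -0.21671
G = -51 (G = 43 - 94 = -51)
f/x(G) = -10261/(47349*((-153*(-51)))) = -10261/47349/7803 = -10261/47349*1/7803 = -10261/369464247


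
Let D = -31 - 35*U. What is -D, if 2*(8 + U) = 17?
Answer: 97/2 ≈ 48.500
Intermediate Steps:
U = ½ (U = -8 + (½)*17 = -8 + 17/2 = ½ ≈ 0.50000)
D = -97/2 (D = -31 - 35*½ = -31 - 35/2 = -97/2 ≈ -48.500)
-D = -1*(-97/2) = 97/2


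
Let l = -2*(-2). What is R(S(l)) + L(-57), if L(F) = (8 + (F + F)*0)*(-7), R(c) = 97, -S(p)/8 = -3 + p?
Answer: 41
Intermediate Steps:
l = 4
S(p) = 24 - 8*p (S(p) = -8*(-3 + p) = 24 - 8*p)
L(F) = -56 (L(F) = (8 + (2*F)*0)*(-7) = (8 + 0)*(-7) = 8*(-7) = -56)
R(S(l)) + L(-57) = 97 - 56 = 41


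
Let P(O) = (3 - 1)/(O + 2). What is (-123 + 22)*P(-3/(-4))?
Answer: -808/11 ≈ -73.455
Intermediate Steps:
P(O) = 2/(2 + O)
(-123 + 22)*P(-3/(-4)) = (-123 + 22)*(2/(2 - 3/(-4))) = -202/(2 - 3*(-1/4)) = -202/(2 + 3/4) = -202/11/4 = -202*4/11 = -101*8/11 = -808/11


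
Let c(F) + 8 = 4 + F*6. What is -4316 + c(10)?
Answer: -4260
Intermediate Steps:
c(F) = -4 + 6*F (c(F) = -8 + (4 + F*6) = -8 + (4 + 6*F) = -4 + 6*F)
-4316 + c(10) = -4316 + (-4 + 6*10) = -4316 + (-4 + 60) = -4316 + 56 = -4260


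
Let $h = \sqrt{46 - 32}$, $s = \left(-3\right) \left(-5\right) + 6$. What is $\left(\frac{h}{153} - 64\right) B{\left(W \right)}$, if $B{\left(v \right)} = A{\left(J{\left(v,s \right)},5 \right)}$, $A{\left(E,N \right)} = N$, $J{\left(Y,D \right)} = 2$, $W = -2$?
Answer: $-320 + \frac{5 \sqrt{14}}{153} \approx -319.88$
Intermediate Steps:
$s = 21$ ($s = 15 + 6 = 21$)
$h = \sqrt{14} \approx 3.7417$
$B{\left(v \right)} = 5$
$\left(\frac{h}{153} - 64\right) B{\left(W \right)} = \left(\frac{\sqrt{14}}{153} - 64\right) 5 = \left(-64 + \frac{\sqrt{14}}{153}\right) 5 = -320 + \frac{5 \sqrt{14}}{153}$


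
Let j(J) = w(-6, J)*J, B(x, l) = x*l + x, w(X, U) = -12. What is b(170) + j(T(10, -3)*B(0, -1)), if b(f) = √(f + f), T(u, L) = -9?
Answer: 2*√85 ≈ 18.439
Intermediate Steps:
B(x, l) = x + l*x (B(x, l) = l*x + x = x + l*x)
b(f) = √2*√f (b(f) = √(2*f) = √2*√f)
j(J) = -12*J
b(170) + j(T(10, -3)*B(0, -1)) = √2*√170 - (-108)*0*(1 - 1) = 2*√85 - (-108)*0*0 = 2*√85 - (-108)*0 = 2*√85 - 12*0 = 2*√85 + 0 = 2*√85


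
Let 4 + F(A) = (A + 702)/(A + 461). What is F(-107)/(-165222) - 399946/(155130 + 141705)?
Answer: -7797344371571/5787153339660 ≈ -1.3474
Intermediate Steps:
F(A) = -4 + (702 + A)/(461 + A) (F(A) = -4 + (A + 702)/(A + 461) = -4 + (702 + A)/(461 + A))
F(-107)/(-165222) - 399946/(155130 + 141705) = ((-1142 - 3*(-107))/(461 - 107))/(-165222) - 399946/(155130 + 141705) = ((-1142 + 321)/354)*(-1/165222) - 399946/296835 = ((1/354)*(-821))*(-1/165222) - 399946*1/296835 = -821/354*(-1/165222) - 399946/296835 = 821/58488588 - 399946/296835 = -7797344371571/5787153339660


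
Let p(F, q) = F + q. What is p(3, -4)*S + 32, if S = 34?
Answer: -2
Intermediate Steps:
p(3, -4)*S + 32 = (3 - 4)*34 + 32 = -1*34 + 32 = -34 + 32 = -2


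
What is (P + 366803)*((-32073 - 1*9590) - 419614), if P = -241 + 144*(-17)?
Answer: -167957413578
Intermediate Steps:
P = -2689 (P = -241 - 2448 = -2689)
(P + 366803)*((-32073 - 1*9590) - 419614) = (-2689 + 366803)*((-32073 - 1*9590) - 419614) = 364114*((-32073 - 9590) - 419614) = 364114*(-41663 - 419614) = 364114*(-461277) = -167957413578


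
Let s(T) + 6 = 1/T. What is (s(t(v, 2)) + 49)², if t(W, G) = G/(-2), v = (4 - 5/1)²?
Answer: 1764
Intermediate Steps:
v = 1 (v = (4 - 5*1)² = (4 - 5)² = (-1)² = 1)
t(W, G) = -G/2 (t(W, G) = G*(-½) = -G/2)
s(T) = -6 + 1/T
(s(t(v, 2)) + 49)² = ((-6 + 1/(-½*2)) + 49)² = ((-6 + 1/(-1)) + 49)² = ((-6 - 1) + 49)² = (-7 + 49)² = 42² = 1764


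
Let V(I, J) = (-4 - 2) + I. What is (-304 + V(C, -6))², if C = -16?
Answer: 106276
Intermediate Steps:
V(I, J) = -6 + I
(-304 + V(C, -6))² = (-304 + (-6 - 16))² = (-304 - 22)² = (-326)² = 106276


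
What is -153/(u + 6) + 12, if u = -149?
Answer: 1869/143 ≈ 13.070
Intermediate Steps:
-153/(u + 6) + 12 = -153/(-149 + 6) + 12 = -153/(-143) + 12 = -153*(-1/143) + 12 = 153/143 + 12 = 1869/143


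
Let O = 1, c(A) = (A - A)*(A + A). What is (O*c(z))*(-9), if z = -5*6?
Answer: 0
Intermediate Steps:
z = -30
c(A) = 0 (c(A) = 0*(2*A) = 0)
(O*c(z))*(-9) = (1*0)*(-9) = 0*(-9) = 0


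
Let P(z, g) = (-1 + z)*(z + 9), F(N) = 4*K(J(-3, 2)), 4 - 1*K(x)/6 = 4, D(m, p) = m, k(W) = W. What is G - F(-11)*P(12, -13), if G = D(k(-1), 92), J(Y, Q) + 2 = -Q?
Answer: -1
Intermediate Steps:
J(Y, Q) = -2 - Q
K(x) = 0 (K(x) = 24 - 6*4 = 24 - 24 = 0)
G = -1
F(N) = 0 (F(N) = 4*0 = 0)
P(z, g) = (-1 + z)*(9 + z)
G - F(-11)*P(12, -13) = -1 - 0*(-9 + 12**2 + 8*12) = -1 - 0*(-9 + 144 + 96) = -1 - 0*231 = -1 - 1*0 = -1 + 0 = -1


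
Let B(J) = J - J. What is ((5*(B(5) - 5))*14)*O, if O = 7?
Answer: -2450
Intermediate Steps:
B(J) = 0
((5*(B(5) - 5))*14)*O = ((5*(0 - 5))*14)*7 = ((5*(-5))*14)*7 = -25*14*7 = -350*7 = -2450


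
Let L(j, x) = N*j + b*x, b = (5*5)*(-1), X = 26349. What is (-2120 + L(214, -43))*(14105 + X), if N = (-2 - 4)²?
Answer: 269383186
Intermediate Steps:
b = -25 (b = 25*(-1) = -25)
N = 36 (N = (-6)² = 36)
L(j, x) = -25*x + 36*j (L(j, x) = 36*j - 25*x = -25*x + 36*j)
(-2120 + L(214, -43))*(14105 + X) = (-2120 + (-25*(-43) + 36*214))*(14105 + 26349) = (-2120 + (1075 + 7704))*40454 = (-2120 + 8779)*40454 = 6659*40454 = 269383186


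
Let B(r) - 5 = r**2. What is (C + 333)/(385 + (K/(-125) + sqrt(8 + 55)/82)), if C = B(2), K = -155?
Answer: 555125371200/626934531889 - 52582500*sqrt(7)/626934531889 ≈ 0.88524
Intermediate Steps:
B(r) = 5 + r**2
C = 9 (C = 5 + 2**2 = 5 + 4 = 9)
(C + 333)/(385 + (K/(-125) + sqrt(8 + 55)/82)) = (9 + 333)/(385 + (-155/(-125) + sqrt(8 + 55)/82)) = 342/(385 + (-155*(-1/125) + sqrt(63)*(1/82))) = 342/(385 + (31/25 + (3*sqrt(7))*(1/82))) = 342/(385 + (31/25 + 3*sqrt(7)/82)) = 342/(9656/25 + 3*sqrt(7)/82)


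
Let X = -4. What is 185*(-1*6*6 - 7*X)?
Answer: -1480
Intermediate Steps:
185*(-1*6*6 - 7*X) = 185*(-1*6*6 - 7*(-4)) = 185*(-6*6 + 28) = 185*(-36 + 28) = 185*(-8) = -1480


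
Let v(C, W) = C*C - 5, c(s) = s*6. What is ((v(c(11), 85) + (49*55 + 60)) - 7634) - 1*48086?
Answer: -48614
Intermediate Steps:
c(s) = 6*s
v(C, W) = -5 + C² (v(C, W) = C² - 5 = -5 + C²)
((v(c(11), 85) + (49*55 + 60)) - 7634) - 1*48086 = (((-5 + (6*11)²) + (49*55 + 60)) - 7634) - 1*48086 = (((-5 + 66²) + (2695 + 60)) - 7634) - 48086 = (((-5 + 4356) + 2755) - 7634) - 48086 = ((4351 + 2755) - 7634) - 48086 = (7106 - 7634) - 48086 = -528 - 48086 = -48614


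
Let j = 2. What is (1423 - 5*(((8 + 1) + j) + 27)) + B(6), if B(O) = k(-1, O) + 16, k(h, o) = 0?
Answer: 1249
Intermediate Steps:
B(O) = 16 (B(O) = 0 + 16 = 16)
(1423 - 5*(((8 + 1) + j) + 27)) + B(6) = (1423 - 5*(((8 + 1) + 2) + 27)) + 16 = (1423 - 5*((9 + 2) + 27)) + 16 = (1423 - 5*(11 + 27)) + 16 = (1423 - 5*38) + 16 = (1423 - 190) + 16 = 1233 + 16 = 1249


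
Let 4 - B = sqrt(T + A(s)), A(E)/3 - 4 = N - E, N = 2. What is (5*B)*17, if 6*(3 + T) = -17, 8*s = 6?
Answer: 340 - 85*sqrt(357)/6 ≈ 72.329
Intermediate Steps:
s = 3/4 (s = (1/8)*6 = 3/4 ≈ 0.75000)
A(E) = 18 - 3*E (A(E) = 12 + 3*(2 - E) = 12 + (6 - 3*E) = 18 - 3*E)
T = -35/6 (T = -3 + (1/6)*(-17) = -3 - 17/6 = -35/6 ≈ -5.8333)
B = 4 - sqrt(357)/6 (B = 4 - sqrt(-35/6 + (18 - 3*3/4)) = 4 - sqrt(-35/6 + (18 - 9/4)) = 4 - sqrt(-35/6 + 63/4) = 4 - sqrt(119/12) = 4 - sqrt(357)/6 ≈ 0.85093)
(5*B)*17 = (5*(4 - sqrt(357)/6))*17 = (20 - 5*sqrt(357)/6)*17 = 340 - 85*sqrt(357)/6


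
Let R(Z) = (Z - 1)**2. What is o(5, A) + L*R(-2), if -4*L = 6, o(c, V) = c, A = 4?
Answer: -17/2 ≈ -8.5000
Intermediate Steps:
R(Z) = (-1 + Z)**2
L = -3/2 (L = -1/4*6 = -3/2 ≈ -1.5000)
o(5, A) + L*R(-2) = 5 - 3*(-1 - 2)**2/2 = 5 - 3/2*(-3)**2 = 5 - 3/2*9 = 5 - 27/2 = -17/2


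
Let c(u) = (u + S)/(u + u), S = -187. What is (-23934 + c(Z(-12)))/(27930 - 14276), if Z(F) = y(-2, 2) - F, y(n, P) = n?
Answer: -478857/273080 ≈ -1.7535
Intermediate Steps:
Z(F) = -2 - F
c(u) = (-187 + u)/(2*u) (c(u) = (u - 187)/(u + u) = (-187 + u)/((2*u)) = (-187 + u)*(1/(2*u)) = (-187 + u)/(2*u))
(-23934 + c(Z(-12)))/(27930 - 14276) = (-23934 + (-187 + (-2 - 1*(-12)))/(2*(-2 - 1*(-12))))/(27930 - 14276) = (-23934 + (-187 + (-2 + 12))/(2*(-2 + 12)))/13654 = (-23934 + (½)*(-187 + 10)/10)*(1/13654) = (-23934 + (½)*(⅒)*(-177))*(1/13654) = (-23934 - 177/20)*(1/13654) = -478857/20*1/13654 = -478857/273080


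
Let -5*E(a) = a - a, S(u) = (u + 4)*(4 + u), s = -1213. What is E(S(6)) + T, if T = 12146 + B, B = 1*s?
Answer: 10933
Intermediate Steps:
S(u) = (4 + u)² (S(u) = (4 + u)*(4 + u) = (4 + u)²)
B = -1213 (B = 1*(-1213) = -1213)
T = 10933 (T = 12146 - 1213 = 10933)
E(a) = 0 (E(a) = -(a - a)/5 = -⅕*0 = 0)
E(S(6)) + T = 0 + 10933 = 10933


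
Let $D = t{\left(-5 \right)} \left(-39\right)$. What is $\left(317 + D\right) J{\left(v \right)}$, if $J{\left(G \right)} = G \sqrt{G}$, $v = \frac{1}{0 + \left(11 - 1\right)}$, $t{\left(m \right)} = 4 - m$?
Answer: $- \frac{17 \sqrt{10}}{50} \approx -1.0752$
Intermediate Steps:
$v = \frac{1}{10}$ ($v = \frac{1}{0 + \left(11 - 1\right)} = \frac{1}{0 + 10} = \frac{1}{10} \approx 0.1$)
$D = -351$ ($D = \left(4 - -5\right) \left(-39\right) = \left(4 + 5\right) \left(-39\right) = 9 \left(-39\right) = -351$)
$J{\left(G \right)} = G^{\frac{3}{2}}$
$\left(317 + D\right) J{\left(v \right)} = \frac{317 - 351}{10 \sqrt{10}} = - 34 \frac{\sqrt{10}}{100} = - \frac{17 \sqrt{10}}{50}$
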